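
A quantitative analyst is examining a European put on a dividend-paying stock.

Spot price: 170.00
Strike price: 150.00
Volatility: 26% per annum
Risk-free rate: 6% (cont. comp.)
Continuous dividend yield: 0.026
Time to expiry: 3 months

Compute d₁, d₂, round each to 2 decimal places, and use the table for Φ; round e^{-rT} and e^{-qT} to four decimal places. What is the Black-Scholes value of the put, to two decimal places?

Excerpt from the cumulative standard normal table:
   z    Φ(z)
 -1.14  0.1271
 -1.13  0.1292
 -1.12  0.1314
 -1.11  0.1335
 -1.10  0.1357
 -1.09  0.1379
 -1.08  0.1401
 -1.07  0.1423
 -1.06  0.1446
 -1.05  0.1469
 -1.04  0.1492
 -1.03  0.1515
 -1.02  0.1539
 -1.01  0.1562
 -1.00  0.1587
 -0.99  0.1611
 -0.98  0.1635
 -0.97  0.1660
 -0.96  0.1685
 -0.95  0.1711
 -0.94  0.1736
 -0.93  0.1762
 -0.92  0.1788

1.61

σ√T = 0.26 × 0.5000 = 0.1300
d₁ = [ln(170/150) + (0.06 − 0.026 + 0.26²/2)·0.25] / 0.1300 = [0.1252 + 0.0169] / 0.1300 = 1.0932 which rounds to 1.09
d₂ = d₁ − σ√T = 1.0932 − 0.1300 = 0.9632 which rounds to 0.96
e^(−qT) = e^(−0.026·0.25) = 0.9935;  e^(−rT) = e^(−0.06·0.25) = 0.9851
N(−d₂) = N(-0.96) = 0.1685;  N(−d₁) = N(-1.09) = 0.1379
P = 150·0.9851·0.1685 − 170·0.9935·0.1379 = 24.8984 − 23.2906 = 1.6078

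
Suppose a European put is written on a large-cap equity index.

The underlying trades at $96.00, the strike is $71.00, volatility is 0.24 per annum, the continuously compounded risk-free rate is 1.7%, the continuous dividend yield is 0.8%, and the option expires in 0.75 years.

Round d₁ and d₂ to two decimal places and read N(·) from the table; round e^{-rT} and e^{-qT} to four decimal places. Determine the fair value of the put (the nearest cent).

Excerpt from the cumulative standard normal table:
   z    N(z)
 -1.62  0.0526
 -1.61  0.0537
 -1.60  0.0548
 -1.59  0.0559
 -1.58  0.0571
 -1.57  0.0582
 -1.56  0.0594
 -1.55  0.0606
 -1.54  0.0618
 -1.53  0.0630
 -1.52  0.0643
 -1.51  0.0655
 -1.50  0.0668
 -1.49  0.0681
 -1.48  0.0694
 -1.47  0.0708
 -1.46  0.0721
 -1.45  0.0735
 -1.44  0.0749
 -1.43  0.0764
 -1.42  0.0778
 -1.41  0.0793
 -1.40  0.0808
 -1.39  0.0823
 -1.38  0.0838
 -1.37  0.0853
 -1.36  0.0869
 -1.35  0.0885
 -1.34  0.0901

$0.54

σ√T = 0.24·√0.75 = 0.2078
ln(S/K) + (r − q + σ²/2)T = ln(96/71) + (0.017 − 0.008 + 0.24²/2)·0.75 = 0.3017 + 0.0284 = 0.3300
d₁ = 0.3300 / 0.2078 = 1.5878 → 1.59
d₂ = d₁ − σ√T = 1.5878 − 0.2078 = 1.3800 → 1.38
e^(−qT) = e^(−0.008·0.75) = 0.9940;  e^(−rT) = e^(−0.017·0.75) = 0.9873
P = 71·0.9873·N(-1.38) − 96·0.9940·N(-1.59) = 71·0.9873·0.0838 − 96·0.9940·0.0559 = 5.8742 − 5.3342 = 0.5400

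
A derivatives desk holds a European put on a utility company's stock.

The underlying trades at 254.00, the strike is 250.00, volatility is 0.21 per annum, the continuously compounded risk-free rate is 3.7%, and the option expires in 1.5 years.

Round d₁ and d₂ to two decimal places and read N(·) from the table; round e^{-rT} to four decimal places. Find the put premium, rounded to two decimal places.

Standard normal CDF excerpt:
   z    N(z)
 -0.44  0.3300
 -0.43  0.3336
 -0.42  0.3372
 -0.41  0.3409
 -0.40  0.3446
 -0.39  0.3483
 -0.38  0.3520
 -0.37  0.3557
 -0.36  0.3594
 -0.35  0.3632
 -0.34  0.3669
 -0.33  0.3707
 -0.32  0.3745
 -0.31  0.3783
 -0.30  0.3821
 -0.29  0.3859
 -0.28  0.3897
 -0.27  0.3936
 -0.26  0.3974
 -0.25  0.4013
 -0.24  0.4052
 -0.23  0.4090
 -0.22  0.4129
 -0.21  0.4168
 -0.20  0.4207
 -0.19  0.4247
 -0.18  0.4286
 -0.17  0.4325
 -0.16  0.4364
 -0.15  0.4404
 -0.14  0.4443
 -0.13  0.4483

σ√T = 0.21 × 1.2247 = 0.2572
ln(S/K) + (r + σ²/2)T = ln(254/250) + (0.037 + 0.21²/2)·1.5 = 0.0159 + 0.0886 = 0.1044
d₁ = 0.1044 / 0.2572 = 0.4061 ⇒ 0.41
d₂ = d₁ − σ√T = 0.4061 − 0.2572 = 0.1489 ⇒ 0.15
e^(−rT) = e^(−0.037·1.5) = 0.9460
P = 250·0.9460·N(-0.15) − 254·N(-0.41) = 250·0.9460·0.4404 − 254·0.3409 = 104.1546 − 86.5886 = 17.5660

17.57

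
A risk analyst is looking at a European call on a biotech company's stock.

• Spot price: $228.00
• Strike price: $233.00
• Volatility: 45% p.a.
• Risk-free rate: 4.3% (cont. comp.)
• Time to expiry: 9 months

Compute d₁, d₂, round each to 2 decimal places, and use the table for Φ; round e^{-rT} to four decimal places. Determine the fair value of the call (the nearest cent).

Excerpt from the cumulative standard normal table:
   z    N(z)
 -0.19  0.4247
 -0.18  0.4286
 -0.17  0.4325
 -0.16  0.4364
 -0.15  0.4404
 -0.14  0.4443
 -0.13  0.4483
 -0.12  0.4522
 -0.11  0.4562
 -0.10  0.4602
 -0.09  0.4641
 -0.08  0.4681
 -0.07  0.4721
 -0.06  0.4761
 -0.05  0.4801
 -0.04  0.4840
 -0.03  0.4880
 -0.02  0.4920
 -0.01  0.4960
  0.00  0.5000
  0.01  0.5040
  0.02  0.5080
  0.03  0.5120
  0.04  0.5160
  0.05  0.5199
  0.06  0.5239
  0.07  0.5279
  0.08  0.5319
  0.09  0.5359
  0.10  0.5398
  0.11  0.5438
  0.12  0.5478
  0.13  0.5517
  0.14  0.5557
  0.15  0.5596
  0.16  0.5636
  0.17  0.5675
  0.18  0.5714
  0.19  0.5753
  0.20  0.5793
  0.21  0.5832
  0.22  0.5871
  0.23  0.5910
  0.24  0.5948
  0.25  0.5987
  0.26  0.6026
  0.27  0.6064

$36.28

σ√T = 0.45 × 0.8660 = 0.3897
d₁ = [ln(228/233) + (0.043 + 0.45²/2)·0.75] / 0.3897 = [-0.0217 + 0.1082] / 0.3897 = 0.2219 ⇒ 0.22
d₂ = d₁ − σ√T = 0.2219 − 0.3897 = -0.1678 ⇒ -0.17
exp(−rT) = exp(−0.043·0.75) = 0.9683
N(d₁) = N(0.22) = 0.5871;  N(d₂) = N(-0.17) = 0.4325
C = 228·0.5871 − 233·0.9683·0.4325 = 133.8588 − 97.5780 = 36.2808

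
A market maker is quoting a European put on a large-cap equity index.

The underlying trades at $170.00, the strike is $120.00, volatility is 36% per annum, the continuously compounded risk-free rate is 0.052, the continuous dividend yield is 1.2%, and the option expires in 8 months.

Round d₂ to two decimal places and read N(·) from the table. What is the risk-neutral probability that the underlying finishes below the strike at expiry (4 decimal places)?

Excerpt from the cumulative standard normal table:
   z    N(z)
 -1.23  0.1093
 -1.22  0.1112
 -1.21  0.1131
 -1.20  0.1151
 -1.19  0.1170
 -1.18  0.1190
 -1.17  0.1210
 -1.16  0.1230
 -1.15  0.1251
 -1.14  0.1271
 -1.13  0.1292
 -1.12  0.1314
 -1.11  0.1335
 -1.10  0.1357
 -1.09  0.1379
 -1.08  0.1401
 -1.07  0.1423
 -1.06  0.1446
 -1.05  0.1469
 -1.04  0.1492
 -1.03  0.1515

σ√T = 0.36·√0.6667 = 0.2939
d₁ = [ln(170/120) + (0.052 − 0.012 + 0.36²/2)·0.6667] / 0.2939 = [0.3483 + 0.0699] / 0.2939 = 1.4227 which rounds to 1.42
d₂ = d₁ − σ√T = 1.4227 − 0.2939 = 1.1287 which rounds to 1.13
Pr(exercise) under Q = N(−d₂) = N(-1.13) = 0.1292

0.1292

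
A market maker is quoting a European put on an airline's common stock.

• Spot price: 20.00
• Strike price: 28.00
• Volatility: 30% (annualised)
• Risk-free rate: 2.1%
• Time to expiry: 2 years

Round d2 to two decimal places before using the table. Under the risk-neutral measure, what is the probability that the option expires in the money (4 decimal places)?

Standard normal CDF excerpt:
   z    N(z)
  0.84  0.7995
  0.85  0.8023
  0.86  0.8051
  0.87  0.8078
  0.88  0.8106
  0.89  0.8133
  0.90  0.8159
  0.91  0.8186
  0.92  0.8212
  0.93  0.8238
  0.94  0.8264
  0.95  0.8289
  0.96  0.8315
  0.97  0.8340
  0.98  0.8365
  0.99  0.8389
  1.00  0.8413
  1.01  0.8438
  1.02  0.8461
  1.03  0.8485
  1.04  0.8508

σ√T = 0.3·√2 = 0.4243
d₁ = [ln(20/28) + (0.021 + 0.3²/2)·2] / 0.4243 = [-0.3365 + 0.1320] / 0.4243 = -0.4819 which rounds to -0.48
d₂ = d₁ − σ√T = -0.4819 − 0.4243 = -0.9062 which rounds to -0.91
Pr(exercise) under Q = N(−d₂) = N(0.91) = 0.8186

0.8186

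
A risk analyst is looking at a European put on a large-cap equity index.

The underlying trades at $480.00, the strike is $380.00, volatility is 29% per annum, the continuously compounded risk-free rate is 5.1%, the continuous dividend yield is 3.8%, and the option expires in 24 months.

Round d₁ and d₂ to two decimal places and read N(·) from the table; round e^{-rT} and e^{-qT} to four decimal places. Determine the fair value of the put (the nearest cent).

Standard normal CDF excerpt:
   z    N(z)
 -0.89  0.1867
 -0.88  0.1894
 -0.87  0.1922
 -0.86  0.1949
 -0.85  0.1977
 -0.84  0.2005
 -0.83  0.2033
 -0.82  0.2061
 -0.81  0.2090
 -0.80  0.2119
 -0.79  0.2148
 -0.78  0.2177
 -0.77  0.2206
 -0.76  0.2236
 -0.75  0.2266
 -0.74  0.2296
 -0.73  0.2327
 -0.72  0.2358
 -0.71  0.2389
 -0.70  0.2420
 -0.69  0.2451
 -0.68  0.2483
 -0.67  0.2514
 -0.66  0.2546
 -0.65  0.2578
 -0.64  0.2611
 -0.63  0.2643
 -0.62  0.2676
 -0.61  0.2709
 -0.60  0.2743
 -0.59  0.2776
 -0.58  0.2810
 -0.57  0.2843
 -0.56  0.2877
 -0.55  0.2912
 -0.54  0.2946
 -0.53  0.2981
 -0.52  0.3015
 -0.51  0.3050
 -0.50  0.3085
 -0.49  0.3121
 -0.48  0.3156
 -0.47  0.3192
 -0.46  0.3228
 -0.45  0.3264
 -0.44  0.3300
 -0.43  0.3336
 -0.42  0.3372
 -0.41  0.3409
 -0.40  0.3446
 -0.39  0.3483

σ√T = 0.29 × 1.4142 = 0.4101
ln(S/K) + (r − q + σ²/2)T = ln(480/380) + (0.051 − 0.038 + 0.29²/2)·2 = 0.2336 + 0.1101 = 0.3437
d₁ = 0.3437 / 0.4101 = 0.8381 which rounds to 0.84
d₂ = d₁ − σ√T = 0.8381 − 0.4101 = 0.4280 which rounds to 0.43
e^(−qT) = e^(−0.038·2) = 0.9268;  e^(−rT) = e^(−0.051·2) = 0.9030
N(−d₂) = N(-0.43) = 0.3336;  N(−d₁) = N(-0.84) = 0.2005
P = 380·0.9030·0.3336 − 480·0.9268·0.2005 = 114.4715 − 89.1952 = 25.2763

$25.28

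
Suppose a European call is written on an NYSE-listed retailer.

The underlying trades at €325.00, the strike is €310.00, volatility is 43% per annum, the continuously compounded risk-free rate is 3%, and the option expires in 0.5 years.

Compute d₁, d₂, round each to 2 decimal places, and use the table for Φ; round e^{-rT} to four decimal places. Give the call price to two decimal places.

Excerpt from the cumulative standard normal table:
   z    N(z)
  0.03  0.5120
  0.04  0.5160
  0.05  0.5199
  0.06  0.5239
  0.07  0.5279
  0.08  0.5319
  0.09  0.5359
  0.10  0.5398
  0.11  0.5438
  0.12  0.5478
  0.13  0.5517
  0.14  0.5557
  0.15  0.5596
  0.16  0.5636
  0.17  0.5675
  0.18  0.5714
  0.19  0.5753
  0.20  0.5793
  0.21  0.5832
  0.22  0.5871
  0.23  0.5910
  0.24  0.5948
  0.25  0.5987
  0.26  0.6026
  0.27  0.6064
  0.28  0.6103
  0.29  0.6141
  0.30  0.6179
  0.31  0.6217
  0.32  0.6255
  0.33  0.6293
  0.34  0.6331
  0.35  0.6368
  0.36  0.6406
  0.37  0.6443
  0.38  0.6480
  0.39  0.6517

T = 0.5;  σ√T = 0.3041
ln(S/K) + (r + σ²/2)T = ln(325/310) + (0.03 + 0.43²/2)·0.5 = 0.0473 + 0.0612 = 0.1085
d₁ = 0.1085 / 0.3041 = 0.3568 which rounds to 0.36
d₂ = d₁ − σ√T = 0.3568 − 0.3041 = 0.0527 which rounds to 0.05
e^(−rT) = e^(−0.03·0.5) = 0.9851
N(d₁) = N(0.36) = 0.6406;  N(d₂) = N(0.05) = 0.5199
C = 325·0.6406 − 310·0.9851·0.5199 = 208.1950 − 158.7676 = 49.4274

€49.43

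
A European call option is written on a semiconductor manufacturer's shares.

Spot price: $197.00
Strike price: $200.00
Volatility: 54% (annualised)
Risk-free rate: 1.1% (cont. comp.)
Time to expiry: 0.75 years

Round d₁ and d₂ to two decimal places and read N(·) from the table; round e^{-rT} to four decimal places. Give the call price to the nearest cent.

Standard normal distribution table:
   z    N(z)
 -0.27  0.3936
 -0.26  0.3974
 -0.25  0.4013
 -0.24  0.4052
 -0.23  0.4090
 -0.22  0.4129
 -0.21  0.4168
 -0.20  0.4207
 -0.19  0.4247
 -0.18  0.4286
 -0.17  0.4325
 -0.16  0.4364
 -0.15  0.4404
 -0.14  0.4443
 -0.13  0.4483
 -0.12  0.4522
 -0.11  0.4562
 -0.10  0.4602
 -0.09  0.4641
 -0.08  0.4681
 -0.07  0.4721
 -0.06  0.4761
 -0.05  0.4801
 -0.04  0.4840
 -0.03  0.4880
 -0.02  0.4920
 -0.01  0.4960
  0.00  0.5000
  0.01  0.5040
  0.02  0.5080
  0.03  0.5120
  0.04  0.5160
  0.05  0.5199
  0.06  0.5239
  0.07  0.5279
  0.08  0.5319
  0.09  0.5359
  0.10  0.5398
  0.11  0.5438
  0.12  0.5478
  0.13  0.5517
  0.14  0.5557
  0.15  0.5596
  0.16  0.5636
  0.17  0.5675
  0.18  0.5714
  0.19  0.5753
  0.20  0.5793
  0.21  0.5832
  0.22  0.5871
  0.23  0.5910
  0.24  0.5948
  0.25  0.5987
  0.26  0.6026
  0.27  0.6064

$36.06

T = 0.75;  σ√T = 0.4677
d₁ = [ln(197/200) + (0.011 + 0.54²/2)·0.75] / 0.4677 = [-0.0151 + 0.1176] / 0.4677 = 0.2192 which rounds to 0.22
d₂ = d₁ − σ√T = 0.2192 − 0.4677 = -0.2485 which rounds to -0.25
exp(−rT) = exp(−0.011·0.75) = 0.9918
N(d₁) = N(0.22) = 0.5871;  N(d₂) = N(-0.25) = 0.4013
C = 197·0.5871 − 200·0.9918·0.4013 = 115.6587 − 79.6019 = 36.0568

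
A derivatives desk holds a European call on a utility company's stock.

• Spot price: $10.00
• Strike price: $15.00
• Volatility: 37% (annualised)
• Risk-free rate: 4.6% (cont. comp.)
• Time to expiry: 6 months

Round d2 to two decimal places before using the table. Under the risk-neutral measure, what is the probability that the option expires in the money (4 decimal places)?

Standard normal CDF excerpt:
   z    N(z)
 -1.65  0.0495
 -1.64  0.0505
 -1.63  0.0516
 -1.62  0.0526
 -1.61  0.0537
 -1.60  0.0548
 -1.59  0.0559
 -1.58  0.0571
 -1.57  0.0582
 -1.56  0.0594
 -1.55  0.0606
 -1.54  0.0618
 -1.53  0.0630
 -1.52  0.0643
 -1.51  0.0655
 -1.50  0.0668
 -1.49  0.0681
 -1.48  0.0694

σ√T = 0.37·√0.5 = 0.2616
d₁ = [ln(10/15) + (0.046 + ½·0.37²)·0.5] / (σ√T) = (-0.4055 + 0.0572) / 0.2616 = -1.3310 ≈ -1.33
d₂ = -1.3310 − 0.2616 = -1.5927 ≈ -1.59
Risk-neutral Pr[S_T > K] = N(d₂) = N(-1.59) = 0.0559

0.0559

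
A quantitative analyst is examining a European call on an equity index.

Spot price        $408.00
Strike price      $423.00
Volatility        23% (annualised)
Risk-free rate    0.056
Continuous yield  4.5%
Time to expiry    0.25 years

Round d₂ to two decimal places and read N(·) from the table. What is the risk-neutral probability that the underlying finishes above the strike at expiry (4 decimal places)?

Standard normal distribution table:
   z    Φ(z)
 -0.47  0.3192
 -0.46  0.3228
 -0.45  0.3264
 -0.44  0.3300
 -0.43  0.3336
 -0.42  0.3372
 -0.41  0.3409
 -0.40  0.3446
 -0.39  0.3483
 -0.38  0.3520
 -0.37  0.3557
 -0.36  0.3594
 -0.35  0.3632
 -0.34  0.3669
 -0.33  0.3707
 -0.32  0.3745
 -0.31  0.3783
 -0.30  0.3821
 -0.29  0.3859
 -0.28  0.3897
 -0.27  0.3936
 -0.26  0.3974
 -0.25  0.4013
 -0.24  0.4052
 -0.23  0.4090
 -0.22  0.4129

T = 0.25;  σ√T = 0.1150
ln(S/K) + (r − q + σ²/2)T = ln(408/423) + (0.056 − 0.045 + 0.23²/2)·0.25 = -0.0361 + 0.0094 = -0.0267
d₁ = -0.0267 / 0.1150 = -0.2325 → -0.23
d₂ = d₁ − σ√T = -0.2325 − 0.1150 = -0.3475 → -0.35
Pr(exercise) under Q = N(d₂) = 0.3632

0.3632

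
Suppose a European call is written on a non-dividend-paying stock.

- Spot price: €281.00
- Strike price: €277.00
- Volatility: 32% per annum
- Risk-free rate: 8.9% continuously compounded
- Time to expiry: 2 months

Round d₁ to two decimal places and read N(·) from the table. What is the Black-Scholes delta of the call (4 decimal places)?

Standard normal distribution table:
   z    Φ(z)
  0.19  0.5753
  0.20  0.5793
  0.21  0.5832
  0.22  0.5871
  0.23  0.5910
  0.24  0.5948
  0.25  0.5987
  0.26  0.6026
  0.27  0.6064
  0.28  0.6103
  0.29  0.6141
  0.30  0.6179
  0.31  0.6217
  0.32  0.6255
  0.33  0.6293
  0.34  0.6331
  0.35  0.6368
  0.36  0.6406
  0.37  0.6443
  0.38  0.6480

0.6141

T = 0.1667;  σ√T = 0.1306
d₁ = [ln(281/277) + (0.089 + 0.32²/2)·0.1667] / 0.1306 = [0.0143 + 0.0234] / 0.1306 = 0.2886 ≈ 0.29
N(d₁) = N(0.29) = 0.6141
Δ_call = N(d₁) = 0.6141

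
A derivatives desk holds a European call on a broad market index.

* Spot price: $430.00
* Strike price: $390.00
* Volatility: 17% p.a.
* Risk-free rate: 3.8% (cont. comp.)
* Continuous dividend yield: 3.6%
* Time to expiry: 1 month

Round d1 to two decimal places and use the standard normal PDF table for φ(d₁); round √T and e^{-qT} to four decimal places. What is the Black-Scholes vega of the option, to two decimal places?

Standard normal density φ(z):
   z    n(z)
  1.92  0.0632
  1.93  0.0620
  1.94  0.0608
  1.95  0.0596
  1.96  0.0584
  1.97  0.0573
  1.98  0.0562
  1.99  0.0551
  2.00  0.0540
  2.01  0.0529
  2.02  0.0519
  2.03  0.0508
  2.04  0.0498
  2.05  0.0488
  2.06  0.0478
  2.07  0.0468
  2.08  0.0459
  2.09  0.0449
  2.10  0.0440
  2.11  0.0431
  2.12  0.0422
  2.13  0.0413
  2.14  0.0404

6.42

σ√T = 0.17·√0.08333 = 0.0491
d₁ = [ln(430/390) + (0.038 − 0.036 + 0.17²/2)·0.08333] / 0.0491 = [0.0976 + 0.0014] / 0.0491 = 2.0175 which rounds to 2.02
√T = √0.08333 = 0.2887
φ(d₁) = φ(2.02) = 0.0519
e^(−qT) = e^(−0.036·0.08333) = 0.9970
vega = S·e^(−qT)·φ(d₁)·√T = 430·0.9970·0.0519·0.2887 = 6.4236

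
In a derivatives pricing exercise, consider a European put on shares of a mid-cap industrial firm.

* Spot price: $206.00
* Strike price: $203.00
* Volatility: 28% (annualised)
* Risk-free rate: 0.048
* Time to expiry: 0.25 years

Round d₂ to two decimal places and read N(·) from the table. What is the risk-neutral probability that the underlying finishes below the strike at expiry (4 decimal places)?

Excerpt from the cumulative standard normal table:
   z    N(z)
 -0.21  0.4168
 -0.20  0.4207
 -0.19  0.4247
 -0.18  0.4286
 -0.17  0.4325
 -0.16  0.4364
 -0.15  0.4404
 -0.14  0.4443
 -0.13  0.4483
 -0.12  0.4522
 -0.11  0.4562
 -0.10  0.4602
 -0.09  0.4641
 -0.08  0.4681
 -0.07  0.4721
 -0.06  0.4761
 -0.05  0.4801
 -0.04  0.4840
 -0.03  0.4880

0.4522

σ√T = 0.28 × 0.5000 = 0.1400
ln(S/K) + (r + σ²/2)T = ln(206/203) + (0.048 + 0.28²/2)·0.25 = 0.0147 + 0.0218 = 0.0365
d₁ = 0.0365 / 0.1400 = 0.2605 ⇒ 0.26
d₂ = d₁ − σ√T = 0.2605 − 0.1400 = 0.1205 ⇒ 0.12
Pr(exercise) under Q = N(−d₂) = N(-0.12) = 0.4522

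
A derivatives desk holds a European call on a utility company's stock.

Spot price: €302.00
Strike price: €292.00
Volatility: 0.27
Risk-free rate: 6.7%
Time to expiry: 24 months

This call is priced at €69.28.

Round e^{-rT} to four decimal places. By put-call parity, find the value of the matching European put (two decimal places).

€22.66

exp(−rT) = exp(−0.067·2) = 0.8746
Put-call parity: C − P = S − K·e^(−rT) = 302 − 292·0.8746 = 302 − 255.3832 = 46.6168
P = C − (C − P) = 69.28 − (46.6168) = 22.6632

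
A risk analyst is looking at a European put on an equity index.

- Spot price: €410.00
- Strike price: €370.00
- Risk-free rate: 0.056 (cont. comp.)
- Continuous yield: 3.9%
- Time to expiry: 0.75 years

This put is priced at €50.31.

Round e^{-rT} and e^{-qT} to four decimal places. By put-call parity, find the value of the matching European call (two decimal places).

€93.71

exp(−qT) = exp(−0.039·0.75) = 0.9712;  exp(−rT) = exp(−0.056·0.75) = 0.9589
Put-call parity: C − P = S·e^(−qT) − K·e^(−rT) = 410·0.9712 − 370·0.9589 = 398.1920 − 354.7930 = 43.3990
C = P + (C − P) = 50.31 + (43.3990) = 93.7090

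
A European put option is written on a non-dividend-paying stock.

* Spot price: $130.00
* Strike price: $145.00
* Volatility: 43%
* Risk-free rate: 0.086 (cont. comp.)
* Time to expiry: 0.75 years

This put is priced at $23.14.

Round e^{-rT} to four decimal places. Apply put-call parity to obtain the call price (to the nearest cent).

$17.20

exp(−rT) = exp(−0.086·0.75) = 0.9375
Put-call parity: C − P = S − K·e^(−rT) = 130 − 145·0.9375 = 130 − 135.9375 = -5.9375
C = P + (C − P) = 23.14 + (-5.9375) = 17.2025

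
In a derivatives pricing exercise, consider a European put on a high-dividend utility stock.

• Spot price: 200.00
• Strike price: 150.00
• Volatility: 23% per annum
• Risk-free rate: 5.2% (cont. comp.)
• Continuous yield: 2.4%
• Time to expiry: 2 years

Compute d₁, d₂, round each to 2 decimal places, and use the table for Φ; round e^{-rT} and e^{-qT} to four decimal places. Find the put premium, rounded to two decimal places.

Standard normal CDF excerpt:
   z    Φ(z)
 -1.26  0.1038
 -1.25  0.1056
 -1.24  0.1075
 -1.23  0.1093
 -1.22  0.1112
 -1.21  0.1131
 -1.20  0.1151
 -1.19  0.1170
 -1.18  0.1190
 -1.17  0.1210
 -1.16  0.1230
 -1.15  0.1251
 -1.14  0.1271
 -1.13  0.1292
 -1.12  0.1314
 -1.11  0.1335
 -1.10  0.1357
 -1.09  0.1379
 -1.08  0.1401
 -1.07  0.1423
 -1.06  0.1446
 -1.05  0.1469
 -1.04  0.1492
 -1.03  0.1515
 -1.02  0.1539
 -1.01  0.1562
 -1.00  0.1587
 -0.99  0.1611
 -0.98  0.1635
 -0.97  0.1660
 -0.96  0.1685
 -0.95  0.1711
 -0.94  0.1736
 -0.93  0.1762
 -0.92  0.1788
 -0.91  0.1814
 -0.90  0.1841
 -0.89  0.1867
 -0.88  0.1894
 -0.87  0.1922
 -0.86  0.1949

4.04

T = 2;  σ√T = 0.3253
d₁ = [ln(200/150) + (0.052 − 0.024 + 0.23²/2)·2] / 0.3253 = [0.2877 + 0.1089] / 0.3253 = 1.2192 which rounds to 1.22
d₂ = d₁ − σ√T = 1.2192 − 0.3253 = 0.8940 which rounds to 0.89
exp(−qT) = exp(−0.024·2) = 0.9531;  exp(−rT) = exp(−0.052·2) = 0.9012
N(−d₂) = N(-0.89) = 0.1867;  N(−d₁) = N(-1.22) = 0.1112
P = 150·0.9012·0.1867 − 200·0.9531·0.1112 = 25.2381 − 21.1969 = 4.0412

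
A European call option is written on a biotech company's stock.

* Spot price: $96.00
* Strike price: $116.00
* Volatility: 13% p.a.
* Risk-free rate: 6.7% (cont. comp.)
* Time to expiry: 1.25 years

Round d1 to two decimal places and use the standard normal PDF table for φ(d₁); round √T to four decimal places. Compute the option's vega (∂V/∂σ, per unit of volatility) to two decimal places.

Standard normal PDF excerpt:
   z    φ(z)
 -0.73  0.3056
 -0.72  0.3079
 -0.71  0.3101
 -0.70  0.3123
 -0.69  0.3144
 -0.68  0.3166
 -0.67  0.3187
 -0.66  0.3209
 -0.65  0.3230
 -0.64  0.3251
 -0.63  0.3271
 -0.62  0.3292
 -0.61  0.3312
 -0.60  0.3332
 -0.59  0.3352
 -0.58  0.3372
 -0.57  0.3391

σ√T = 0.13 × 1.1180 = 0.1453
d₁ = [ln(96/116) + (0.067 + ½·0.13²)·1.25] / (σ√T) = (-0.1892 + 0.0943) / 0.1453 = -0.6531 which rounds to -0.65
√T = √1.25 = 1.1180
φ(d₁) = φ(-0.65) = 0.3230
vega = S·φ(d₁)·√T = 96·0.3230·1.1180 = 34.6669

34.67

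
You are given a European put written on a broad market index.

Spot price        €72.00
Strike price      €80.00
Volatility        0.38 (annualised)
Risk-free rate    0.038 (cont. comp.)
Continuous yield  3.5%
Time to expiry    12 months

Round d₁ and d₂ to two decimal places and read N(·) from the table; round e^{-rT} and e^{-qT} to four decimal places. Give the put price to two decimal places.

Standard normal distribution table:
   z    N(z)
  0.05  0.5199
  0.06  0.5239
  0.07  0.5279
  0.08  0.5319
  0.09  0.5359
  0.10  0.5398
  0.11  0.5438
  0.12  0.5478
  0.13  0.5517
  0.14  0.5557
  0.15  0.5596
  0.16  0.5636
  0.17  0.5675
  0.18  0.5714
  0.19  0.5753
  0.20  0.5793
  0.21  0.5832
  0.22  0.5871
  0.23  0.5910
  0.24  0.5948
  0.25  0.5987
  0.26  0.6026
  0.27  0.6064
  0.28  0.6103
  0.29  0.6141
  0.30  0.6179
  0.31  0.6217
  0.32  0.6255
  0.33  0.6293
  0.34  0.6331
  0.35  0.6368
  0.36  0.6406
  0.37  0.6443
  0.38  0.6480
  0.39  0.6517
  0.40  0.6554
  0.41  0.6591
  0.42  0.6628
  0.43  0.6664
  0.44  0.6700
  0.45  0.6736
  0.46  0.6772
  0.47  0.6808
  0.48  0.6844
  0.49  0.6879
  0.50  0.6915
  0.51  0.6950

€15.18

T = 1;  σ√T = 0.3800
d₁ = [ln(72/80) + (0.038 − 0.035 + 0.38²/2)·1] / 0.3800 = [-0.1054 + 0.0752] / 0.3800 = -0.0794 ⇒ -0.08
d₂ = d₁ − σ√T = -0.0794 − 0.3800 = -0.4594 ⇒ -0.46
e^(−qT) = e^(−0.035·1) = 0.9656;  e^(−rT) = e^(−0.038·1) = 0.9627
N(−d₂) = N(0.46) = 0.6772;  N(−d₁) = N(0.08) = 0.5319
P = 80·0.9627·0.6772 − 72·0.9656·0.5319 = 52.1552 − 36.9794 = 15.1758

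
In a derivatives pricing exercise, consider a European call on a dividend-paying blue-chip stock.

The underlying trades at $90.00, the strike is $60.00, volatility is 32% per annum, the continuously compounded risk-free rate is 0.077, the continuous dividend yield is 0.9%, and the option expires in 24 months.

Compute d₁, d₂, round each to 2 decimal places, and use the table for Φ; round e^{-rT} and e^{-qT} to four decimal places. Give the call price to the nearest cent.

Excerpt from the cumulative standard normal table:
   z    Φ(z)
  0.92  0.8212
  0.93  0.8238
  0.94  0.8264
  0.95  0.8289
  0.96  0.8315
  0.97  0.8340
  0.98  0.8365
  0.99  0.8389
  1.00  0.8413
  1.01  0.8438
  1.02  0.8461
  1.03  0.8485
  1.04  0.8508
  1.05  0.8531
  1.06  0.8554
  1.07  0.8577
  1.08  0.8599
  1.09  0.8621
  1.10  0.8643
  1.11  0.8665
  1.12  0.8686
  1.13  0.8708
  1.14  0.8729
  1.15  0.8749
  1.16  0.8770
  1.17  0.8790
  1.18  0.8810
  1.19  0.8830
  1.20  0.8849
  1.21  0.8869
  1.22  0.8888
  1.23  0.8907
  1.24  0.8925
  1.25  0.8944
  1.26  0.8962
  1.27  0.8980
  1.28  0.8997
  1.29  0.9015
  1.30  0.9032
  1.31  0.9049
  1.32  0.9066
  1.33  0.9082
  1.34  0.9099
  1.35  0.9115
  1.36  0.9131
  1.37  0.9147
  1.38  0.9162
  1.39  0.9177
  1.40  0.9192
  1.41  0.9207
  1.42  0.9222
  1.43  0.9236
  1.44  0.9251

$38.62

σ√T = 0.32 × 1.4142 = 0.4525
d₁ = [ln(90/60) + (0.077 − 0.009 + 0.32²/2)·2] / 0.4525 = [0.4055 + 0.2384] / 0.4525 = 1.4228 which rounds to 1.42
d₂ = d₁ − σ√T = 1.4228 − 0.4525 = 0.9702 which rounds to 0.97
e^(−qT) = e^(−0.009·2) = 0.9822;  e^(−rT) = e^(−0.077·2) = 0.8573
C = 90·0.9822·N(1.42) − 60·0.8573·N(0.97) = 90·0.9822·0.9222 − 60·0.8573·0.8340 = 81.5206 − 42.8993 = 38.6213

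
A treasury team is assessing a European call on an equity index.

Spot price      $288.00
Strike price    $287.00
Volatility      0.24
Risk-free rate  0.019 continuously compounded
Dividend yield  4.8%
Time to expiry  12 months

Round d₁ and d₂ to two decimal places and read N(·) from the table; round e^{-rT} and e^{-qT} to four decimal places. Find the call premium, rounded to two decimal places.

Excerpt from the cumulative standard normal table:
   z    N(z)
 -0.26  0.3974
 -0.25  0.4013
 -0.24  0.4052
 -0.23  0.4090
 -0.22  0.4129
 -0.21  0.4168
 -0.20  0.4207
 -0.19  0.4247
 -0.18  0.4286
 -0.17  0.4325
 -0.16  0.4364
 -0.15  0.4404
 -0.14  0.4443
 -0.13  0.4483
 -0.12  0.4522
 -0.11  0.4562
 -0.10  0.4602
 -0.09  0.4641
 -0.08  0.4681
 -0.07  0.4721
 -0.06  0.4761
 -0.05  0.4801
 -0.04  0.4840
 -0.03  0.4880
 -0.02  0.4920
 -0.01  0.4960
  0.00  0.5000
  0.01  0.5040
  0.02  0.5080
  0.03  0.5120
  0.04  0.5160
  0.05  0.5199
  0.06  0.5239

$23.17

T = 1;  σ√T = 0.2400
d₁ = [ln(288/287) + (0.019 − 0.048 + 0.24²/2)·1] / 0.2400 = [0.0035 − 0.0002] / 0.2400 = 0.0137 which rounds to 0.01
d₂ = d₁ − σ√T = 0.0137 − 0.2400 = -0.2263 which rounds to -0.23
exp(−qT) = exp(−0.048·1) = 0.9531;  exp(−rT) = exp(−0.019·1) = 0.9812
N(d₁) = N(0.01) = 0.5040;  N(d₂) = N(-0.23) = 0.4090
C = 288·0.9531·0.5040 − 287·0.9812·0.4090 = 138.3444 − 115.1762 = 23.1682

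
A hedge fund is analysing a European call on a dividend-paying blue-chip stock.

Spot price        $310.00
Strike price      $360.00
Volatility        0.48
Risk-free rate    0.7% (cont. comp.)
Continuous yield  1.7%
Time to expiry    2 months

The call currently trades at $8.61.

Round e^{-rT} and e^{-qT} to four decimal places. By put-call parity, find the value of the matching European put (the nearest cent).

$59.05

e^(−qT) = e^(−0.017·0.1667) = 0.9972;  e^(−rT) = e^(−0.007·0.1667) = 0.9988
Put-call parity: C − P = S·e^(−qT) − K·e^(−rT) = 310·0.9972 − 360·0.9988 = 309.1320 − 359.5680 = -50.4360
P = C − (C − P) = 8.61 − (-50.4360) = 59.0460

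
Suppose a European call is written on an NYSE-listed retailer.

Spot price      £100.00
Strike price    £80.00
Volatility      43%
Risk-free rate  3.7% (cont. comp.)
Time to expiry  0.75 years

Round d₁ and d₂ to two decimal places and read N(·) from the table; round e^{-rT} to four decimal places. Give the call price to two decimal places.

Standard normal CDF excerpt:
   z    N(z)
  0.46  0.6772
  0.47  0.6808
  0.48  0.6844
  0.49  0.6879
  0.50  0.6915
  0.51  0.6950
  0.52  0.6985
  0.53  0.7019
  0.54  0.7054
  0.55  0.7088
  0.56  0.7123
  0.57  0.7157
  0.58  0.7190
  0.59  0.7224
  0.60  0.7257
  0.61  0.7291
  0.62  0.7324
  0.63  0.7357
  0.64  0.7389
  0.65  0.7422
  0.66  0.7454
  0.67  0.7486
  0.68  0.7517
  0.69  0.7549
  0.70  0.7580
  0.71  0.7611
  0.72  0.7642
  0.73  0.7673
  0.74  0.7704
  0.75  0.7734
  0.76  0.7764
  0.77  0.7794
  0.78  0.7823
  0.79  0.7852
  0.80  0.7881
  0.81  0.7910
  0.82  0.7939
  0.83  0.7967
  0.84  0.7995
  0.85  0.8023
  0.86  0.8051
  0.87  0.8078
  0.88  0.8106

£26.99

T = 0.75;  σ√T = 0.3724
d₁ = [ln(100/80) + (0.037 + 0.43²/2)·0.75] / 0.3724 = [0.2231 + 0.0971] / 0.3724 = 0.8599 ⇒ 0.86
d₂ = d₁ − σ√T = 0.8599 − 0.3724 = 0.4875 ⇒ 0.49
e^(−rT) = e^(−0.037·0.75) = 0.9726
C = 100·N(0.86) − 80·0.9726·N(0.49) = 100·0.8051 − 80·0.9726·0.6879 = 80.5100 − 53.5241 = 26.9859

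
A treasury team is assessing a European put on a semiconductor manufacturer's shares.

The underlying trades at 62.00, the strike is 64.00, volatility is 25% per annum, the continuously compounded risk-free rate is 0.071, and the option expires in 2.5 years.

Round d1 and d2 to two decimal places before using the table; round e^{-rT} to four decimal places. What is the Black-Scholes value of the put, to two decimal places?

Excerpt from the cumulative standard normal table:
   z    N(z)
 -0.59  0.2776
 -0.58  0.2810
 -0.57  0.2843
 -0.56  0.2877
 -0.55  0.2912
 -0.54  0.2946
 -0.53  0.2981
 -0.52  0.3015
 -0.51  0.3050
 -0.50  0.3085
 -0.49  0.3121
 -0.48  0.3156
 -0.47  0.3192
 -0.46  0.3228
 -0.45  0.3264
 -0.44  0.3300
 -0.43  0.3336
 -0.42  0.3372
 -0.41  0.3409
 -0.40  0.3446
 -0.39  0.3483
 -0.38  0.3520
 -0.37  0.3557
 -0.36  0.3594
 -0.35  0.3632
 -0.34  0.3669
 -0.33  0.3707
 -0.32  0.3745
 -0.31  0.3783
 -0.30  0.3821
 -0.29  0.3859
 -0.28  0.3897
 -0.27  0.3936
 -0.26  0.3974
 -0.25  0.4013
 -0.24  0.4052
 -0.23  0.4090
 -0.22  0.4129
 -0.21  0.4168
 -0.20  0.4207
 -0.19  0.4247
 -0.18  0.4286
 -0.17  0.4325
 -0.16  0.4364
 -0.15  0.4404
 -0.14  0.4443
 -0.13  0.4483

σ√T = 0.25·√2.5 = 0.3953
d₁ = [ln(62/64) + (0.071 + ½·0.25²)·2.5] / (σ√T) = (-0.0317 + 0.2556) / 0.3953 = 0.5664 ≈ 0.57
d₂ = 0.5664 − 0.3953 = 0.1711 ≈ 0.17
exp(−rT) = exp(−0.071·2.5) = 0.8374
P = 64·0.8374·N(-0.17) − 62·N(-0.57) = 64·0.8374·0.4325 − 62·0.2843 = 23.1792 − 17.6266 = 5.5526

5.55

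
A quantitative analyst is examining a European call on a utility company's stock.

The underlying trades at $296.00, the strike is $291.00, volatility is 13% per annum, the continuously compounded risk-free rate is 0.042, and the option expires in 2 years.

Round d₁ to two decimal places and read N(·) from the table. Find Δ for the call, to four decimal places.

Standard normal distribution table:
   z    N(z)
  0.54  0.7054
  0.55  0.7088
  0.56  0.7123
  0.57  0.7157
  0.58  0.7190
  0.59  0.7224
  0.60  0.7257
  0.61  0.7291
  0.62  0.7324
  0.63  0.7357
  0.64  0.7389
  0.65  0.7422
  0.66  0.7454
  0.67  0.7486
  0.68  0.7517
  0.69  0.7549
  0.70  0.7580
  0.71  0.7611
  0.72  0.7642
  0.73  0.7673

σ√T = 0.13 × 1.4142 = 0.1838
d₁ = [ln(296/291) + (0.042 + ½·0.13²)·2] / (σ√T) = (0.0170 + 0.1009) / 0.1838 = 0.6415 → 0.64
N(d₁) = N(0.64) = 0.7389
Δ_call = N(d₁) = 0.7389

0.7389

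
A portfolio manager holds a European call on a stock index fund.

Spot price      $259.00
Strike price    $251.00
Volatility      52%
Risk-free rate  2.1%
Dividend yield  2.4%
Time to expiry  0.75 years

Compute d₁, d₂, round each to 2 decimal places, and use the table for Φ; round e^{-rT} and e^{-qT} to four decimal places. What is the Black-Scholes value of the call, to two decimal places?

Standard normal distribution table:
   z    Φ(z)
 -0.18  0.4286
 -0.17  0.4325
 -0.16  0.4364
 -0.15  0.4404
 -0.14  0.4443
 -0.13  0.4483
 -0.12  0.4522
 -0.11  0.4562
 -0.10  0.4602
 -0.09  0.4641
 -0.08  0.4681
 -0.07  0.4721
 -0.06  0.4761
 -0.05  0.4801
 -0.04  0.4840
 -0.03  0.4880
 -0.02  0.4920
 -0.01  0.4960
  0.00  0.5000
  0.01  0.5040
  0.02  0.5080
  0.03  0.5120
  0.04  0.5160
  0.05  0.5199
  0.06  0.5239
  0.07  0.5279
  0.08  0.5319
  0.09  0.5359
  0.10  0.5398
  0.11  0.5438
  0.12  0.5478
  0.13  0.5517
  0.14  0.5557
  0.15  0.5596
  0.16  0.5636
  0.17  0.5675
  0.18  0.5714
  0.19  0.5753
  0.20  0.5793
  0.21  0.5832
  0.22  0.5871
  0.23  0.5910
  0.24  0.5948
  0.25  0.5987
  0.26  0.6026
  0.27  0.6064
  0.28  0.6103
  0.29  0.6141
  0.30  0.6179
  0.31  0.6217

σ√T = 0.52 × 0.8660 = 0.4503
d₁ = [ln(259/251) + (0.021 − 0.024 + ½·0.52²)·0.75] / (σ√T) = (0.0314 + 0.0992) / 0.4503 = 0.2898 → 0.29
d₂ = 0.2898 − 0.4503 = -0.1605 → -0.16
e^(−qT) = e^(−0.024·0.75) = 0.9822;  e^(−rT) = e^(−0.021·0.75) = 0.9844
N(d₁) = N(0.29) = 0.6141;  N(d₂) = N(-0.16) = 0.4364
C = 259·0.9822·0.6141 − 251·0.9844·0.4364 = 156.2208 − 107.8276 = 48.3931

$48.39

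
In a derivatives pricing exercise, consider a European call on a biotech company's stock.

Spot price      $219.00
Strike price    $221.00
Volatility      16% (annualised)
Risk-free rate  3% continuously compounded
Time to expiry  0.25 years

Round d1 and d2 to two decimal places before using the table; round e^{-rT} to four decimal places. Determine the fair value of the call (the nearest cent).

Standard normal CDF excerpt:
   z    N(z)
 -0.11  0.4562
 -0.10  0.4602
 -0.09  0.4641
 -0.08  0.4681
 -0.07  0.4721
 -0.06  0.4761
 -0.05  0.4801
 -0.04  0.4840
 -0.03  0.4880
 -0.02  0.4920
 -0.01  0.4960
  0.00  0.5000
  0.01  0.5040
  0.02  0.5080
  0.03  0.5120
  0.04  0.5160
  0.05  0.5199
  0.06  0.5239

T = 0.25;  σ√T = 0.0800
d₁ = [ln(219/221) + (0.03 + 0.16²/2)·0.25] / 0.0800 = [-0.0091 + 0.0107] / 0.0800 = 0.0201 → 0.02
d₂ = d₁ − σ√T = 0.0201 − 0.0800 = -0.0599 → -0.06
e^(−rT) = e^(−0.03·0.25) = 0.9925
C = 219·N(0.02) − 221·0.9925·N(-0.06) = 219·0.5080 − 221·0.9925·0.4761 = 111.2520 − 104.4290 = 6.8230

$6.82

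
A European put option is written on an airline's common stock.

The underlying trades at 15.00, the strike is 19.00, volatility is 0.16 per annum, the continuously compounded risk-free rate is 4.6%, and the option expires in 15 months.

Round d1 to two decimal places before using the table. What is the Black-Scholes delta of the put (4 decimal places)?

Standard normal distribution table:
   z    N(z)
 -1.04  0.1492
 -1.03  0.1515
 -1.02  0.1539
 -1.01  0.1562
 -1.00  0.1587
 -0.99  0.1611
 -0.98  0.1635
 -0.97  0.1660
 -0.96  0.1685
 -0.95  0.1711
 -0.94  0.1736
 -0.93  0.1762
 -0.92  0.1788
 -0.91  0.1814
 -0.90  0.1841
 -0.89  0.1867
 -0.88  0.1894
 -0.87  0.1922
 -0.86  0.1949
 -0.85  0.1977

-0.8186

σ√T = 0.16·√1.25 = 0.1789
ln(S/K) + (r + σ²/2)T = ln(15/19) + (0.046 + 0.16²/2)·1.25 = -0.2364 + 0.0735 = -0.1629
d₁ = -0.1629 / 0.1789 = -0.9106 → -0.91
N(d₁) = N(-0.91) = 0.1814
Δ_put = N(d₁) − 1 = 0.1814 − 1 = -0.8186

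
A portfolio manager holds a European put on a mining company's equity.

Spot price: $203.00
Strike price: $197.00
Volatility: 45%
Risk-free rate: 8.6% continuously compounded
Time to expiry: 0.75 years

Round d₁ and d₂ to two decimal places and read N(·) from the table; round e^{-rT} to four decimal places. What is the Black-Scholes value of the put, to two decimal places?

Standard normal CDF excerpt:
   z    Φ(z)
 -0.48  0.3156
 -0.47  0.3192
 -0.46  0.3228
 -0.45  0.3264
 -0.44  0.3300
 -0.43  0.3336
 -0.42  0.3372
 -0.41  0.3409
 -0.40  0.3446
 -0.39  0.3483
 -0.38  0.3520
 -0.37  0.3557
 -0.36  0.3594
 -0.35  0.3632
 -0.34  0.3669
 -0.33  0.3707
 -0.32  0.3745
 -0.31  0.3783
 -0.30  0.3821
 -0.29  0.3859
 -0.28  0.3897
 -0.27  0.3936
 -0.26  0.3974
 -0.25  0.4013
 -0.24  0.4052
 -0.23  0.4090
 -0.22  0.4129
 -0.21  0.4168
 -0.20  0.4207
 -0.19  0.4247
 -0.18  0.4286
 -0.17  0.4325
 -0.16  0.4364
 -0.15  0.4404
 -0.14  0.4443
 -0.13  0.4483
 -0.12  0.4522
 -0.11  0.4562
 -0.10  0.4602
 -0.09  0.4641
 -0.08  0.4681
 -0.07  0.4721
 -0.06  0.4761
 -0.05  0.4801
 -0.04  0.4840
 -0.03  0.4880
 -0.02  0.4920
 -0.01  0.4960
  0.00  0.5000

$21.68

σ√T = 0.45 × 0.8660 = 0.3897
ln(S/K) + (r + σ²/2)T = ln(203/197) + (0.086 + 0.45²/2)·0.75 = 0.0300 + 0.1404 = 0.1704
d₁ = 0.1704 / 0.3897 = 0.4373 → 0.44
d₂ = d₁ − σ√T = 0.4373 − 0.3897 = 0.0476 → 0.05
exp(−rT) = exp(−0.086·0.75) = 0.9375
N(−d₂) = N(-0.05) = 0.4801;  N(−d₁) = N(-0.44) = 0.3300
P = 197·0.9375·0.4801 − 203·0.3300 = 88.6685 − 66.9900 = 21.6785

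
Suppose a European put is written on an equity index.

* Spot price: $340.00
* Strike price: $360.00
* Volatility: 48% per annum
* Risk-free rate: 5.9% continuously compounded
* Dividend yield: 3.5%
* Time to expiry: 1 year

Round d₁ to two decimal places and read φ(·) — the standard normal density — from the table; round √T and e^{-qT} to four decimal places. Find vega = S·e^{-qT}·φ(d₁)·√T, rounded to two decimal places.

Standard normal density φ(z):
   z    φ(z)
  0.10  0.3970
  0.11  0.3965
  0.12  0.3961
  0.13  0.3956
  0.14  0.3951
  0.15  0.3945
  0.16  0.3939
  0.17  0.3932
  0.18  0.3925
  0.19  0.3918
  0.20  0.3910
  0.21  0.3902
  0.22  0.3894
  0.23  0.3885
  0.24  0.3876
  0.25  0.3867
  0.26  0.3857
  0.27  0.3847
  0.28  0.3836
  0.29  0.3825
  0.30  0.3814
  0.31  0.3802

σ√T = 0.48·√1 = 0.4800
d₁ = [ln(340/360) + (0.059 − 0.035 + ½·0.48²)·1] / (σ√T) = (-0.0572 + 0.1392) / 0.4800 = 0.1709 ⇒ 0.17
√T = √1 = 1.0000
φ(d₁) = φ(0.17) = 0.3932
exp(−qT) = exp(−0.035·1) = 0.9656
vega = S·exp(−qT)·φ(d₁)·√T = 340·0.9656·0.3932·1.0000 = 129.0891

129.09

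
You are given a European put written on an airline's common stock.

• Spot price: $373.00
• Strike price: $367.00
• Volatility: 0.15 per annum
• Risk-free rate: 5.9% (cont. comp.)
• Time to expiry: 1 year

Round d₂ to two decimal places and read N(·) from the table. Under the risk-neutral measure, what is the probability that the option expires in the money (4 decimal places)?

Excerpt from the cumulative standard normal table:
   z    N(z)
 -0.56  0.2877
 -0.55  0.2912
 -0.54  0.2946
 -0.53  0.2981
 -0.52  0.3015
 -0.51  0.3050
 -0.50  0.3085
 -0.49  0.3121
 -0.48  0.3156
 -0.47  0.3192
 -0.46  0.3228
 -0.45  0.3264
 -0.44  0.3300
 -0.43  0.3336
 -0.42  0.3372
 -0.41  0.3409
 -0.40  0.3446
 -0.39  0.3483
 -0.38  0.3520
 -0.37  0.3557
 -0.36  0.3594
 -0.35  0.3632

0.3336

σ√T = 0.15 × 1.0000 = 0.1500
d₁ = [ln(373/367) + (0.059 + ½·0.15²)·1] / (σ√T) = (0.0162 + 0.0702) / 0.1500 = 0.5764 ⇒ 0.58
d₂ = 0.5764 − 0.1500 = 0.4264 ⇒ 0.43
Pr(exercise) under Q = N(−d₂) = N(-0.43) = 0.3336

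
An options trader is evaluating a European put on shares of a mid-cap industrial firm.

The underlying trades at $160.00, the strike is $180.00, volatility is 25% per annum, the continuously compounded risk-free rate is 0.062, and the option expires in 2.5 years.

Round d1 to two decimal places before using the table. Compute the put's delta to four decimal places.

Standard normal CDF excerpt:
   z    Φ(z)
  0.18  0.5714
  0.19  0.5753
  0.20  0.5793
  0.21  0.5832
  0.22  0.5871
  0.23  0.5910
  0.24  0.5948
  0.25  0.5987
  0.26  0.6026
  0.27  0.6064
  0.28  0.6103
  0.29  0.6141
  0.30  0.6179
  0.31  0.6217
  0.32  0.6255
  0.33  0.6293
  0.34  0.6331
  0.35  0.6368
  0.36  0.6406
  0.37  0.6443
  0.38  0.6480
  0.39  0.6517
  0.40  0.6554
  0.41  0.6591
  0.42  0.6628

σ√T = 0.25·√2.5 = 0.3953
ln(S/K) + (r + σ²/2)T = ln(160/180) + (0.062 + 0.25²/2)·2.5 = -0.1178 + 0.2331 = 0.1153
d₁ = 0.1153 / 0.3953 = 0.2918 ≈ 0.29
N(d₁) = N(0.29) = 0.6141
Δ_put = N(d₁) − 1 = 0.6141 − 1 = -0.3859

-0.3859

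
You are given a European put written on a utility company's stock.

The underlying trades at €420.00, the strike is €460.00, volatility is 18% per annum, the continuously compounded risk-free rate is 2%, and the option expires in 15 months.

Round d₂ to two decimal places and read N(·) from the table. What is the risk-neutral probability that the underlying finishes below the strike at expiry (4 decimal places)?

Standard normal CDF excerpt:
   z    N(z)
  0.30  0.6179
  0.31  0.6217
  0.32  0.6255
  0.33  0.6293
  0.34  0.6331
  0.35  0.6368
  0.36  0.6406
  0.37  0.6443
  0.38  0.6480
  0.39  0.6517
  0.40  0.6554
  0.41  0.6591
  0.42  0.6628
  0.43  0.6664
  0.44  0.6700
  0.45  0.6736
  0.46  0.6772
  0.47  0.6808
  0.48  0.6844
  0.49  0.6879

T = 1.25;  σ√T = 0.2012
d₁ = [ln(420/460) + (0.02 + ½·0.18²)·1.25] / (σ√T) = (-0.0910 + 0.0452) / 0.2012 = -0.2272 which rounds to -0.23
d₂ = -0.2272 − 0.2012 = -0.4284 which rounds to -0.43
Pr(exercise) under Q = N(−d₂) = N(0.43) = 0.6664

0.6664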